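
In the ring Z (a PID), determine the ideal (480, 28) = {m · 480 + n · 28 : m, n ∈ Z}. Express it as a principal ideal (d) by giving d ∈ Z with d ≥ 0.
(480, 28) = (4); d = 4

In the PID Z, (a, b) is generated by gcd(a, b). Compute gcd(480, 28) with the extended Euclidean algorithm, tracking rows (r, s, t) with s·480 + t·28 = r:
  row A: (480, 1, 0)   [1·480 + 0·28 = 480]
  row B: (28, 0, 1)   [0·480 + 1·28 = 28]
  480 = 17·28 + 4   → row C = row A − 17·row B = (4, 1, −17)   [check: 1·480 − 17·28 = 4]
  28 = 7·4 + 0   → remainder 0, stop. gcd = 4 (last nonzero row C).
So gcd(480, 28) = 4, with Bézout identity 1·480 − 17·28 = 4. Containment (⊇): the Bézout identity exhibits 4 as an element of (480, 28), giving (4) ⊆ (480, 28). Containment (⊆): since 4 | 480 and 4 | 28 (480 = 4·120, 28 = 4·7), every Z-linear combination of 480 and 28 is divisible by 4, so (480, 28) ⊆ (4). Therefore (480, 28) = (4), d = 4.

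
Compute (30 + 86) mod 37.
5

Reduce the summands first: 86 ≡ 12 (mod 37), so 30 + 86 ≡ 30 + 12 (mod 37). 30 + 12 = 42; 42 = 1·37 + 5, so (30 + 86) mod 37 = 5.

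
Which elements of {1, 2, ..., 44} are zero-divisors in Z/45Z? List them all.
nonzero zero-divisors of Z/45Z = {3, 5, 6, 9, 10, 12, 15, 18, 20, 21, 24, 25, 27, 30, 33, 35, 36, 39, 40, 42}

An element a ∈ Z/45Z (with a ≠ 0) is a zero-divisor iff gcd(a, 45) > 1 (because a is a unit precisely when gcd(a, n) = 1, and in Z/nZ every nonzero, non-unit element is a zero-divisor). Scan a = 1, ..., 44 and keep those with gcd(a, 45) > 1:
  gcd(3, 45) = 3, gcd(5, 45) = 5, gcd(6, 45) = 3, gcd(9, 45) = 9, gcd(10, 45) = 5, gcd(12, 45) = 3, gcd(15, 45) = 15, gcd(18, 45) = 9, gcd(20, 45) = 5, gcd(21, 45) = 3, gcd(24, 45) = 3, gcd(25, 45) = 5, gcd(27, 45) = 9, gcd(30, 45) = 15, gcd(33, 45) = 3, gcd(35, 45) = 5, gcd(36, 45) = 9, gcd(39, 45) = 3, gcd(40, 45) = 5, gcd(42, 45) = 3.
All other a ∈ {1, ..., 44} have gcd(a, 45) = 1 and are units. So the nonzero zero-divisors are exactly the 20 values of a appearing in this scan.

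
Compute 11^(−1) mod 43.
11^(−1) ≡ 4 (mod 43)

Apply the extended Euclidean algorithm to (43, 11), tracking rows (r, s, t) with s·43 + t·11 = r. Each division r_prev = q·r_cur + r_new produces the new row as (previous row) − q·(current row):
  row A: (43, 1, 0)   [1·43 + 0·11 = 43]
  row B: (11, 0, 1)   [0·43 + 1·11 = 11]
  43 = 3·11 + 10   → row C = row A − 3·row B = (10, 1, −3)   [check: 1·43 − 3·11 = 10]
  11 = 1·10 + 1   → row D = row B − 1·row C = (1, −1, 4)   [check: −1·43 + 4·11 = 1]
  10 = 10·1 + 0   → remainder 0, stop. gcd = 1 (last nonzero row D).
The gcd is 1, so 11 is invertible mod 43. The last nonzero row gives −1·43 + 4·11 = 1, so t = 4. So 11^(−1) ≡ 4 (mod 43). Verify: 11 · 4 = 44 ≡ 1 (mod 43). ✓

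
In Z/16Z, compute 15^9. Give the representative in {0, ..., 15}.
Use repeated squaring. Binary(9) = 1001. Walk through the bits of the exponent 9 left-to-right: at each bit after the leading one, square the running value, then multiply by 15 if the bit is 1 (always reducing mod 16):
  bit 1 = 1 (leading): start with 15.
  bit 2 = 0: square 15^2 = 225 ≡ 1 (mod 16).
  bit 3 = 0: square 1^2 = 1 (mod 16).
  bit 4 = 1: square 1^2 = 1; bit is 1, so multiply 1·15 = 15 (mod 16).
Final value: 15^9 ≡ 15 (mod 16).

Final answer: 15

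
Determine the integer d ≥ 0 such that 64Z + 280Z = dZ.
In the PID Z, (a, b) is generated by gcd(a, b). Compute gcd(280, 64) with the extended Euclidean algorithm, tracking rows (r, s, t) with s·280 + t·64 = r:
  row A: (280, 1, 0)   [1·280 + 0·64 = 280]
  row B: (64, 0, 1)   [0·280 + 1·64 = 64]
  280 = 4·64 + 24   → row C = row A − 4·row B = (24, 1, −4)   [check: 1·280 − 4·64 = 24]
  64 = 2·24 + 16   → row D = row B − 2·row C = (16, −2, 9)   [check: −2·280 + 9·64 = 16]
  24 = 1·16 + 8   → row E = row C − 1·row D = (8, 3, −13)   [check: 3·280 − 13·64 = 8]
  16 = 2·8 + 0   → remainder 0, stop. gcd = 8 (last nonzero row E).
So gcd(64, 280) = 8, with Bézout identity 3·280 − 13·64 = 8. Containment (⊇): the Bézout identity exhibits 8 as an element of (64, 280), giving (8) ⊆ (64, 280). Containment (⊆): since 8 | 64 and 8 | 280 (64 = 8·8, 280 = 8·35), every Z-linear combination of 64 and 280 is divisible by 8, so (64, 280) ⊆ (8). Therefore (64, 280) = (8), d = 8.

Final answer: (64, 280) = (8); d = 8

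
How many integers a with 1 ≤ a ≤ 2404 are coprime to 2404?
The number of a ∈ {1, ..., 2404} with gcd(a, 2404) = 1 is by definition Euler's totient φ(2404). φ is multiplicative, with φ(p^e) = p^e − p^(e−1). Factorise 2404 = 2^2 · 601. Then
  φ(2404) = (2^2 − 2^1) · (601 − 1) = 2 · 600 = 1200.
So there are 1200 such integers.

Final answer: 1200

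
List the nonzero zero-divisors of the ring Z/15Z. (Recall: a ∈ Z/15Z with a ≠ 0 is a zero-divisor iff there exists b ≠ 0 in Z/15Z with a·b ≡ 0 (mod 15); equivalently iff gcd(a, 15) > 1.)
An element a ∈ Z/15Z (with a ≠ 0) is a zero-divisor iff gcd(a, 15) > 1 (because a is a unit precisely when gcd(a, n) = 1, and in Z/nZ every nonzero, non-unit element is a zero-divisor). Scan a = 1, ..., 14 and keep those with gcd(a, 15) > 1:
  gcd(3, 15) = 3, gcd(5, 15) = 5, gcd(6, 15) = 3, gcd(9, 15) = 3, gcd(10, 15) = 5, gcd(12, 15) = 3.
All other a ∈ {1, ..., 14} have gcd(a, 15) = 1 and are units. So the nonzero zero-divisors are exactly the 6 values of a appearing in this scan.

Final answer: nonzero zero-divisors of Z/15Z = {3, 5, 6, 9, 10, 12}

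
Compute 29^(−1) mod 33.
Apply the extended Euclidean algorithm to (33, 29), tracking rows (r, s, t) with s·33 + t·29 = r. Each division r_prev = q·r_cur + r_new produces the new row as (previous row) − q·(current row):
  row A: (33, 1, 0)   [1·33 + 0·29 = 33]
  row B: (29, 0, 1)   [0·33 + 1·29 = 29]
  33 = 1·29 + 4   → row C = row A − 1·row B = (4, 1, −1)   [check: 1·33 − 1·29 = 4]
  29 = 7·4 + 1   → row D = row B − 7·row C = (1, −7, 8)   [check: −7·33 + 8·29 = 1]
  4 = 4·1 + 0   → remainder 0, stop. gcd = 1 (last nonzero row D).
The gcd is 1, so 29 is invertible mod 33. The last nonzero row gives −7·33 + 8·29 = 1, so t = 8. So 29^(−1) ≡ 8 (mod 33). Verify: 29 · 8 = 232 ≡ 1 (mod 33). ✓

Final answer: 29^(−1) ≡ 8 (mod 33)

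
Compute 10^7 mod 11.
Use repeated squaring. Binary(7) = 111. Walk through the bits of the exponent 7 left-to-right: at each bit after the leading one, square the running value, then multiply by 10 if the bit is 1 (always reducing mod 11):
  bit 1 = 1 (leading): start with 10.
  bit 2 = 1: square 10^2 = 100 ≡ 1; bit is 1, so multiply 1·10 = 10 (mod 11).
  bit 3 = 1: square 10^2 = 100 ≡ 1; bit is 1, so multiply 1·10 = 10 (mod 11).
Final value: 10^7 ≡ 10 (mod 11).

Final answer: 10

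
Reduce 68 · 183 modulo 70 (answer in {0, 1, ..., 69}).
Reduce the factors first: 183 ≡ 43 (mod 70), so 68 · 183 ≡ 68 · 43 (mod 70). 68 · 43 = 2924. Dividing by 70: 2924 = 41·70 + 54. So (68 · 183) mod 70 = 54.

Final answer: 54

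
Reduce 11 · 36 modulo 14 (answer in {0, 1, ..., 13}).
4

Reduce the factors first: 36 ≡ 8 (mod 14), so 11 · 36 ≡ 11 · 8 (mod 14). 11 · 8 = 88. Dividing by 14: 88 = 6·14 + 4. So (11 · 36) mod 14 = 4.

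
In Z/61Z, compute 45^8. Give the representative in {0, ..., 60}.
Use repeated squaring. Binary(8) = 1000. Walk through the bits of the exponent 8 left-to-right: at each bit after the leading one, square the running value, then multiply by 45 if the bit is 1 (always reducing mod 61):
  bit 1 = 1 (leading): start with 45.
  bit 2 = 0: square 45^2 = 2025 ≡ 12 (mod 61).
  bit 3 = 0: square 12^2 = 144 ≡ 22 (mod 61).
  bit 4 = 0: square 22^2 = 484 ≡ 57 (mod 61).
Final value: 45^8 ≡ 57 (mod 61).

Final answer: 57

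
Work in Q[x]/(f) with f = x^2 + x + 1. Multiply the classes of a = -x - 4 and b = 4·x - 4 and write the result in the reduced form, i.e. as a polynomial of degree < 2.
First multiply in Q[x] without reducing: a · b = -4·x^2 - 12·x + 16. Now divide by f(x) = x^2 + x + 1, eliminating the leading term at each step:
  leading term -4·x^2: subtract (-4)·f(x) = -4·x^2 - 4·x - 4, leaving 20 - 8·x
The degree is now < 2, so this is the remainder. Hence a · b ≡ 20 - 8·x in Q[x]/(f).

Final answer: a · b ≡ 20 - 8·x (mod f(x))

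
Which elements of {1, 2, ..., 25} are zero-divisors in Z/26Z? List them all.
An element a ∈ Z/26Z (with a ≠ 0) is a zero-divisor iff gcd(a, 26) > 1 (because a is a unit precisely when gcd(a, n) = 1, and in Z/nZ every nonzero, non-unit element is a zero-divisor). Scan a = 1, ..., 25 and keep those with gcd(a, 26) > 1:
  gcd(2, 26) = 2, gcd(4, 26) = 2, gcd(6, 26) = 2, gcd(8, 26) = 2, gcd(10, 26) = 2, gcd(12, 26) = 2, gcd(13, 26) = 13, gcd(14, 26) = 2, gcd(16, 26) = 2, gcd(18, 26) = 2, gcd(20, 26) = 2, gcd(22, 26) = 2, gcd(24, 26) = 2.
All other a ∈ {1, ..., 25} have gcd(a, 26) = 1 and are units. So the nonzero zero-divisors are exactly the 13 values of a appearing in this scan.

Final answer: nonzero zero-divisors of Z/26Z = {2, 4, 6, 8, 10, 12, 13, 14, 16, 18, 20, 22, 24}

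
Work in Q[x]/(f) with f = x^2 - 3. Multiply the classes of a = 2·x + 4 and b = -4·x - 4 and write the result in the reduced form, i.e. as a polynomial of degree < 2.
a · b ≡ -24·x - 40 (mod f(x))

First multiply in Q[x] without reducing: a · b = -8·x^2 - 24·x - 16. Now divide by f(x) = x^2 - 3, eliminating the leading term at each step:
  leading term -8·x^2: subtract (-8)·f(x) = 24 - 8·x^2, leaving -24·x - 40
The degree is now < 2, so this is the remainder. Hence a · b ≡ -24·x - 40 in Q[x]/(f).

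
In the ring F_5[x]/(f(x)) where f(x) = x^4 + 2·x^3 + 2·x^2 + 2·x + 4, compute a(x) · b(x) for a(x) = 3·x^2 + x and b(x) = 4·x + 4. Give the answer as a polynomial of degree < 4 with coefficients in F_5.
Multiply as integer polynomials: a · b = 12·x^3 + 16·x^2 + 4·x. Reducing coefficients mod 5: a · b ≡ 2·x^3 + x^2 + 4·x. This already has degree < 4, so no reduction by f is needed. Hence a · b ≡ 2·x^3 + x^2 + 4·x in F_5[x]/(f).

Final answer: a · b ≡ 2·x^3 + x^2 + 4·x (mod f(x))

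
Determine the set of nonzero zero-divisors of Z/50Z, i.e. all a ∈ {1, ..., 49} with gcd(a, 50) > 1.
An element a ∈ Z/50Z (with a ≠ 0) is a zero-divisor iff gcd(a, 50) > 1 (because a is a unit precisely when gcd(a, n) = 1, and in Z/nZ every nonzero, non-unit element is a zero-divisor). Scan a = 1, ..., 49 and keep those with gcd(a, 50) > 1:
  gcd(2, 50) = 2, gcd(4, 50) = 2, gcd(5, 50) = 5, gcd(6, 50) = 2, gcd(8, 50) = 2, gcd(10, 50) = 10, gcd(12, 50) = 2, gcd(14, 50) = 2, gcd(15, 50) = 5, gcd(16, 50) = 2, gcd(18, 50) = 2, gcd(20, 50) = 10, gcd(22, 50) = 2, gcd(24, 50) = 2, gcd(25, 50) = 25, gcd(26, 50) = 2, gcd(28, 50) = 2, gcd(30, 50) = 10, gcd(32, 50) = 2, gcd(34, 50) = 2, gcd(35, 50) = 5, gcd(36, 50) = 2, gcd(38, 50) = 2, gcd(40, 50) = 10, gcd(42, 50) = 2, gcd(44, 50) = 2, gcd(45, 50) = 5, gcd(46, 50) = 2, gcd(48, 50) = 2.
All other a ∈ {1, ..., 49} have gcd(a, 50) = 1 and are units. So the nonzero zero-divisors are exactly the 29 values of a appearing in this scan.

Final answer: nonzero zero-divisors of Z/50Z = {2, 4, 5, 6, 8, 10, 12, 14, 15, 16, 18, 20, 22, 24, 25, 26, 28, 30, 32, 34, 35, 36, 38, 40, 42, 44, 45, 46, 48}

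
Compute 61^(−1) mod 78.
61^(−1) ≡ 55 (mod 78)

Apply the extended Euclidean algorithm to (78, 61), tracking rows (r, s, t) with s·78 + t·61 = r. Each division r_prev = q·r_cur + r_new produces the new row as (previous row) − q·(current row):
  row A: (78, 1, 0)   [1·78 + 0·61 = 78]
  row B: (61, 0, 1)   [0·78 + 1·61 = 61]
  78 = 1·61 + 17   → row C = row A − 1·row B = (17, 1, −1)   [check: 1·78 − 1·61 = 17]
  61 = 3·17 + 10   → row D = row B − 3·row C = (10, −3, 4)   [check: −3·78 + 4·61 = 10]
  17 = 1·10 + 7   → row E = row C − 1·row D = (7, 4, −5)   [check: 4·78 − 5·61 = 7]
  10 = 1·7 + 3   → row F = row D − 1·row E = (3, −7, 9)   [check: −7·78 + 9·61 = 3]
  7 = 2·3 + 1   → row G = row E − 2·row F = (1, 18, −23)   [check: 18·78 − 23·61 = 1]
  3 = 3·1 + 0   → remainder 0, stop. gcd = 1 (last nonzero row G).
The gcd is 1, so 61 is invertible mod 78. The last nonzero row gives 18·78 − 23·61 = 1, so t = −23. So 61^(−1) ≡ −23 ≡ 55 (mod 78). Verify: 61 · 55 = 3355 ≡ 1 (mod 78). ✓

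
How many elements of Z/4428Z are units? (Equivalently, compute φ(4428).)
Z/4428Z has φ(4428) = 1440 units

An element a ∈ Z/4428Z is a unit iff gcd(a, 4428) = 1, so the number of units is φ(4428). φ is multiplicative, with φ(p^e) = p^e − p^(e−1). Factorise 4428 = 2^2 · 3^3 · 41. Then
  φ(4428) = (2^2 − 2^1) · (3^3 − 3^2) · (41 − 1) = 2 · 18 · 40 = 1440.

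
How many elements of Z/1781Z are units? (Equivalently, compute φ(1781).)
Z/1781Z has φ(1781) = 1632 units

An element a ∈ Z/1781Z is a unit iff gcd(a, 1781) = 1, so the number of units is φ(1781). φ is multiplicative, with φ(p^e) = p^e − p^(e−1). Factorise 1781 = 13 · 137. Then
  φ(1781) = (13 − 1) · (137 − 1) = 12 · 136 = 1632.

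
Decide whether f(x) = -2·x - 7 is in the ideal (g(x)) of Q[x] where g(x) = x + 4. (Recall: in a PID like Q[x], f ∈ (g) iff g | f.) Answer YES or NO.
NO

In Q[x] the ideal (g) consists of all multiples of g, so f ∈ (g) iff g | f, i.e. iff the remainder of f on division by g is 0. Divide f by g (g is monic, so eliminate the leading term of the running remainder at each step):
  leading term -2·x: subtract (-2)·g(x) = -2·x - 8, leaving 1
The remainder r(x) = 1 ≠ 0 (and deg r < deg g), so g ∤ f, i.e. f ∉ (g).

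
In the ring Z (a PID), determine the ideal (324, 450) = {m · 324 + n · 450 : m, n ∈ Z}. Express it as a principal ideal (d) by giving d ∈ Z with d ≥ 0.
(324, 450) = (18); d = 18

In the PID Z, (a, b) is generated by gcd(a, b). Compute gcd(450, 324) with the extended Euclidean algorithm, tracking rows (r, s, t) with s·450 + t·324 = r:
  row A: (450, 1, 0)   [1·450 + 0·324 = 450]
  row B: (324, 0, 1)   [0·450 + 1·324 = 324]
  450 = 1·324 + 126   → row C = row A − 1·row B = (126, 1, −1)   [check: 1·450 − 1·324 = 126]
  324 = 2·126 + 72   → row D = row B − 2·row C = (72, −2, 3)   [check: −2·450 + 3·324 = 72]
  126 = 1·72 + 54   → row E = row C − 1·row D = (54, 3, −4)   [check: 3·450 − 4·324 = 54]
  72 = 1·54 + 18   → row F = row D − 1·row E = (18, −5, 7)   [check: −5·450 + 7·324 = 18]
  54 = 3·18 + 0   → remainder 0, stop. gcd = 18 (last nonzero row F).
So gcd(324, 450) = 18, with Bézout identity −5·450 + 7·324 = 18. Containment (⊇): the Bézout identity exhibits 18 as an element of (324, 450), giving (18) ⊆ (324, 450). Containment (⊆): since 18 | 324 and 18 | 450 (324 = 18·18, 450 = 18·25), every Z-linear combination of 324 and 450 is divisible by 18, so (324, 450) ⊆ (18). Therefore (324, 450) = (18), d = 18.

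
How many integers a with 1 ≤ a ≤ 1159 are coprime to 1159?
The number of a ∈ {1, ..., 1159} with gcd(a, 1159) = 1 is by definition Euler's totient φ(1159). φ is multiplicative, with φ(p^e) = p^e − p^(e−1). Factorise 1159 = 19 · 61. Then
  φ(1159) = (19 − 1) · (61 − 1) = 18 · 60 = 1080.
So there are 1080 such integers.

Final answer: 1080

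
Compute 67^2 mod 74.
49

Use repeated squaring. Binary(2) = 10. Walk through the bits of the exponent 2 left-to-right: at each bit after the leading one, square the running value, then multiply by 67 if the bit is 1 (always reducing mod 74):
  bit 1 = 1 (leading): start with 67.
  bit 2 = 0: square 67^2 = 4489 ≡ 49 (mod 74).
Final value: 67^2 ≡ 49 (mod 74).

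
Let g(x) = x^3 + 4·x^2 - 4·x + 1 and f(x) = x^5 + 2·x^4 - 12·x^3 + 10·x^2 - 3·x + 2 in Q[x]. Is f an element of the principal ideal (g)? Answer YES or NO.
In Q[x] the ideal (g) consists of all multiples of g, so f ∈ (g) iff g | f, i.e. iff the remainder of f on division by g is 0. Divide f by g (g is monic, so eliminate the leading term of the running remainder at each step):
  leading term x^5: subtract (x^2)·g(x) = x^5 + 4·x^4 - 4·x^3 + x^2, leaving -2·x^4 - 8·x^3 + 9·x^2 - 3·x + 2
  leading term -2·x^4: subtract (-2·x)·g(x) = -2·x^4 - 8·x^3 + 8·x^2 - 2·x, leaving x^2 - x + 2
The remainder r(x) = x^2 - x + 2 ≠ 0 (and deg r < deg g), so g ∤ f, i.e. f ∉ (g).

Final answer: NO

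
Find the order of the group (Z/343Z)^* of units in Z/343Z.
(Z/343Z)^* consists of the classes a with gcd(a, 343) = 1, so its order is φ(343). φ is multiplicative, with φ(p^e) = p^e − p^(e−1). Factorise 343 = 7^3. Then
  φ(343) = (7^3 − 7^2) = 294 = 294.
Thus |(Z/343Z)^*| = 294.

Final answer: |(Z/343Z)^*| = 294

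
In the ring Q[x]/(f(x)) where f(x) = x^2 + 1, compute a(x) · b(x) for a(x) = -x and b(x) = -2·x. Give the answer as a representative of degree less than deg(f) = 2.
a · b ≡ -2 (mod f(x))

First multiply in Q[x] without reducing: a · b = 2·x^2. Now divide by f(x) = x^2 + 1, eliminating the leading term at each step:
  leading term 2·x^2: subtract (2)·f(x) = 2·x^2 + 2, leaving -2
The degree is now < 2, so this is the remainder. Hence a · b ≡ -2 in Q[x]/(f).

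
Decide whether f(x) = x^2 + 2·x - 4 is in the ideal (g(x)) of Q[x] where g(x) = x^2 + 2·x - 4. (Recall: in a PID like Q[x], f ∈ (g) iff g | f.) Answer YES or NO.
In Q[x] the ideal (g) consists of all multiples of g, so f ∈ (g) iff g | f, i.e. iff the remainder of f on division by g is 0. Divide f by g (g is monic, so eliminate the leading term of the running remainder at each step):
  leading term x^2: subtract (1)·g(x) = x^2 + 2·x - 4, leaving 0
The remainder is 0, so f(x) = g(x) · h(x) with h(x) = 1. Hence g | f, i.e. f ∈ (g).

Final answer: YES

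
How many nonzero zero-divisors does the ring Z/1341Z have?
Z/1341Z has 452 nonzero zero-divisors

In Z/1341Z each nonzero element is either a unit (gcd with 1341 is 1) or a zero-divisor (gcd > 1). The number of units is φ(1341): factorise 1341 = 3^2 · 149, so φ(1341) = (3^2 − 3^1) · (149 − 1) = 6 · 148 = 888. The nonzero elements number 1341 − 1 = 1340. Hence the nonzero zero-divisors number 1340 − 888 = 452.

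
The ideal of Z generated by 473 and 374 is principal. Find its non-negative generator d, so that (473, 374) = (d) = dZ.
In the PID Z, (a, b) is generated by gcd(a, b). Compute gcd(473, 374) with the extended Euclidean algorithm, tracking rows (r, s, t) with s·473 + t·374 = r:
  row A: (473, 1, 0)   [1·473 + 0·374 = 473]
  row B: (374, 0, 1)   [0·473 + 1·374 = 374]
  473 = 1·374 + 99   → row C = row A − 1·row B = (99, 1, −1)   [check: 1·473 − 1·374 = 99]
  374 = 3·99 + 77   → row D = row B − 3·row C = (77, −3, 4)   [check: −3·473 + 4·374 = 77]
  99 = 1·77 + 22   → row E = row C − 1·row D = (22, 4, −5)   [check: 4·473 − 5·374 = 22]
  77 = 3·22 + 11   → row F = row D − 3·row E = (11, −15, 19)   [check: −15·473 + 19·374 = 11]
  22 = 2·11 + 0   → remainder 0, stop. gcd = 11 (last nonzero row F).
So gcd(473, 374) = 11, with Bézout identity −15·473 + 19·374 = 11. Containment (⊇): the Bézout identity exhibits 11 as an element of (473, 374), giving (11) ⊆ (473, 374). Containment (⊆): since 11 | 473 and 11 | 374 (473 = 11·43, 374 = 11·34), every Z-linear combination of 473 and 374 is divisible by 11, so (473, 374) ⊆ (11). Therefore (473, 374) = (11), d = 11.

Final answer: (473, 374) = (11); d = 11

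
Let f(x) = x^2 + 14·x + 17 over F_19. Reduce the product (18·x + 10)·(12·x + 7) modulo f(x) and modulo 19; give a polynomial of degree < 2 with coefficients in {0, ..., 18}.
a · b ≡ 15·x + 8 (mod f(x))

Multiply as integer polynomials: a · b = 216·x^2 + 246·x + 70. Reducing coefficients mod 19: a · b ≡ 7·x^2 + 18·x + 13. Now divide by f(x) = x^2 + 14·x + 17 in F_19[x], eliminating the leading term at each step:
  leading term 7·x^2: subtract (7)·f(x) = 7·x^2 + 3·x + 5, leaving 15·x + 8 (coefficients mod 19)
The degree is now < 2, so this is the remainder. Hence a · b ≡ 15·x + 8 in F_19[x]/(f).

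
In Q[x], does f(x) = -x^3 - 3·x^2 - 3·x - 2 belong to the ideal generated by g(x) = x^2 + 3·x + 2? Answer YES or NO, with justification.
In Q[x] the ideal (g) consists of all multiples of g, so f ∈ (g) iff g | f, i.e. iff the remainder of f on division by g is 0. Divide f by g (g is monic, so eliminate the leading term of the running remainder at each step):
  leading term -x^3: subtract (-x)·g(x) = -x^3 - 3·x^2 - 2·x, leaving -x - 2
The remainder r(x) = -x - 2 ≠ 0 (and deg r < deg g), so g ∤ f, i.e. f ∉ (g).

Final answer: NO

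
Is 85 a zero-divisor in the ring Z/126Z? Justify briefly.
NO

gcd(85, 126) = 1, so 85 is a unit in Z/126Z (it has a multiplicative inverse). A unit cannot be a zero-divisor: if 85·b ≡ 0 then multiplying both sides by 85^(−1) gives b ≡ 0. So 85 is not a zero-divisor.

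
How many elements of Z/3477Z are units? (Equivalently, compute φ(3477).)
Z/3477Z has φ(3477) = 2160 units

An element a ∈ Z/3477Z is a unit iff gcd(a, 3477) = 1, so the number of units is φ(3477). φ is multiplicative, with φ(p^e) = p^e − p^(e−1). Factorise 3477 = 3 · 19 · 61. Then
  φ(3477) = (3 − 1) · (19 − 1) · (61 − 1) = 2 · 18 · 60 = 2160.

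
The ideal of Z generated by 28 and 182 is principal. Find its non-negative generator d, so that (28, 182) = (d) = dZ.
In the PID Z, (a, b) is generated by gcd(a, b). Compute gcd(182, 28) with the extended Euclidean algorithm, tracking rows (r, s, t) with s·182 + t·28 = r:
  row A: (182, 1, 0)   [1·182 + 0·28 = 182]
  row B: (28, 0, 1)   [0·182 + 1·28 = 28]
  182 = 6·28 + 14   → row C = row A − 6·row B = (14, 1, −6)   [check: 1·182 − 6·28 = 14]
  28 = 2·14 + 0   → remainder 0, stop. gcd = 14 (last nonzero row C).
So gcd(28, 182) = 14, with Bézout identity 1·182 − 6·28 = 14. Containment (⊇): the Bézout identity exhibits 14 as an element of (28, 182), giving (14) ⊆ (28, 182). Containment (⊆): since 14 | 28 and 14 | 182 (28 = 14·2, 182 = 14·13), every Z-linear combination of 28 and 182 is divisible by 14, so (28, 182) ⊆ (14). Therefore (28, 182) = (14), d = 14.

Final answer: (28, 182) = (14); d = 14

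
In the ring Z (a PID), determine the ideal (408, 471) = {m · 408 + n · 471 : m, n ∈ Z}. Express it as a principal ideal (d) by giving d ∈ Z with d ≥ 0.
In the PID Z, (a, b) is generated by gcd(a, b). Compute gcd(471, 408) with the extended Euclidean algorithm, tracking rows (r, s, t) with s·471 + t·408 = r:
  row A: (471, 1, 0)   [1·471 + 0·408 = 471]
  row B: (408, 0, 1)   [0·471 + 1·408 = 408]
  471 = 1·408 + 63   → row C = row A − 1·row B = (63, 1, −1)   [check: 1·471 − 1·408 = 63]
  408 = 6·63 + 30   → row D = row B − 6·row C = (30, −6, 7)   [check: −6·471 + 7·408 = 30]
  63 = 2·30 + 3   → row E = row C − 2·row D = (3, 13, −15)   [check: 13·471 − 15·408 = 3]
  30 = 10·3 + 0   → remainder 0, stop. gcd = 3 (last nonzero row E).
So gcd(408, 471) = 3, with Bézout identity 13·471 − 15·408 = 3. Containment (⊇): the Bézout identity exhibits 3 as an element of (408, 471), giving (3) ⊆ (408, 471). Containment (⊆): since 3 | 408 and 3 | 471 (408 = 3·136, 471 = 3·157), every Z-linear combination of 408 and 471 is divisible by 3, so (408, 471) ⊆ (3). Therefore (408, 471) = (3), d = 3.

Final answer: (408, 471) = (3); d = 3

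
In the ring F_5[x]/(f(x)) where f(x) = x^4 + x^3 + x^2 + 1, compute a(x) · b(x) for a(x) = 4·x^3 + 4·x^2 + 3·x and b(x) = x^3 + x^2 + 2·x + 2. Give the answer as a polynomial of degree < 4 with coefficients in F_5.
a · b ≡ 3·x^3 + 3·x^2 + 2·x + 3 (mod f(x))

Multiply as integer polynomials: a · b = 4·x^6 + 8·x^5 + 15·x^4 + 19·x^3 + 14·x^2 + 6·x. Reducing coefficients mod 5: a · b ≡ 4·x^6 + 3·x^5 + 4·x^3 + 4·x^2 + x. Now divide by f(x) = x^4 + x^3 + x^2 + 1 in F_5[x], eliminating the leading term at each step:
  leading term 4·x^6: subtract (4·x^2)·f(x) = 4·x^6 + 4·x^5 + 4·x^4 + 4·x^2, leaving 4·x^5 + x^4 + 4·x^3 + x (coefficients mod 5)
  leading term 4·x^5: subtract (4·x)·f(x) = 4·x^5 + 4·x^4 + 4·x^3 + 4·x, leaving 2·x^4 + 2·x (coefficients mod 5)
  leading term 2·x^4: subtract (2)·f(x) = 2·x^4 + 2·x^3 + 2·x^2 + 2, leaving 3·x^3 + 3·x^2 + 2·x + 3 (coefficients mod 5)
The degree is now < 4, so this is the remainder. Hence a · b ≡ 3·x^3 + 3·x^2 + 2·x + 3 in F_5[x]/(f).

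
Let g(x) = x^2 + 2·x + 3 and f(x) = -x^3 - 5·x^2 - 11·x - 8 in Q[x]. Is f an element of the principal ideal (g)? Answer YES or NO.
In Q[x] the ideal (g) consists of all multiples of g, so f ∈ (g) iff g | f, i.e. iff the remainder of f on division by g is 0. Divide f by g (g is monic, so eliminate the leading term of the running remainder at each step):
  leading term -x^3: subtract (-x)·g(x) = -x^3 - 2·x^2 - 3·x, leaving -3·x^2 - 8·x - 8
  leading term -3·x^2: subtract (-3)·g(x) = -3·x^2 - 6·x - 9, leaving 1 - 2·x
The remainder r(x) = 1 - 2·x ≠ 0 (and deg r < deg g), so g ∤ f, i.e. f ∉ (g).

Final answer: NO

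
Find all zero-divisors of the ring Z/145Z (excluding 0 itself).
nonzero zero-divisors of Z/145Z = {5, 10, 15, 20, 25, 29, 30, 35, 40, 45, 50, 55, 58, 60, 65, 70, 75, 80, 85, 87, 90, 95, 100, 105, 110, 115, 116, 120, 125, 130, 135, 140}

An element a ∈ Z/145Z (with a ≠ 0) is a zero-divisor iff gcd(a, 145) > 1 (because a is a unit precisely when gcd(a, n) = 1, and in Z/nZ every nonzero, non-unit element is a zero-divisor). Scan a = 1, ..., 144 and keep those with gcd(a, 145) > 1:
  gcd(5, 145) = 5, gcd(10, 145) = 5, gcd(15, 145) = 5, gcd(20, 145) = 5, gcd(25, 145) = 5, gcd(29, 145) = 29, gcd(30, 145) = 5, gcd(35, 145) = 5, gcd(40, 145) = 5, gcd(45, 145) = 5, gcd(50, 145) = 5, gcd(55, 145) = 5, gcd(58, 145) = 29, gcd(60, 145) = 5, gcd(65, 145) = 5, gcd(70, 145) = 5, gcd(75, 145) = 5, gcd(80, 145) = 5, gcd(85, 145) = 5, gcd(87, 145) = 29, gcd(90, 145) = 5, gcd(95, 145) = 5, gcd(100, 145) = 5, gcd(105, 145) = 5, gcd(110, 145) = 5, gcd(115, 145) = 5, gcd(116, 145) = 29, gcd(120, 145) = 5, gcd(125, 145) = 5, gcd(130, 145) = 5, gcd(135, 145) = 5, gcd(140, 145) = 5.
All other a ∈ {1, ..., 144} have gcd(a, 145) = 1 and are units. So the nonzero zero-divisors are exactly the 32 values of a appearing in this scan.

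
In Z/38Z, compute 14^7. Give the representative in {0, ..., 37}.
Use repeated squaring. Binary(7) = 111. Walk through the bits of the exponent 7 left-to-right: at each bit after the leading one, square the running value, then multiply by 14 if the bit is 1 (always reducing mod 38):
  bit 1 = 1 (leading): start with 14.
  bit 2 = 1: square 14^2 = 196 ≡ 6; bit is 1, so multiply 6·14 = 84 ≡ 8 (mod 38).
  bit 3 = 1: square 8^2 = 64 ≡ 26; bit is 1, so multiply 26·14 = 364 ≡ 22 (mod 38).
Final value: 14^7 ≡ 22 (mod 38).

Final answer: 22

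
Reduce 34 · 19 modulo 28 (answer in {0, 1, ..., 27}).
2

Reduce the factors first: 34 ≡ 6 (mod 28), so 34 · 19 ≡ 6 · 19 (mod 28). 6 · 19 = 114. Dividing by 28: 114 = 4·28 + 2. So (34 · 19) mod 28 = 2.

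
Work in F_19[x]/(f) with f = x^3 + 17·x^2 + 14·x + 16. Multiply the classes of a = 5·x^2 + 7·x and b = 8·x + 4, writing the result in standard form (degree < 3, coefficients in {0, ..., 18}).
a · b ≡ 4·x^2 + 6 (mod f(x))

Multiply as integer polynomials: a · b = 40·x^3 + 76·x^2 + 28·x. Reducing coefficients mod 19: a · b ≡ 2·x^3 + 9·x. Now divide by f(x) = x^3 + 17·x^2 + 14·x + 16 in F_19[x], eliminating the leading term at each step:
  leading term 2·x^3: subtract (2)·f(x) = 2·x^3 + 15·x^2 + 9·x + 13, leaving 4·x^2 + 6 (coefficients mod 19)
The degree is now < 3, so this is the remainder. Hence a · b ≡ 4·x^2 + 6 in F_19[x]/(f).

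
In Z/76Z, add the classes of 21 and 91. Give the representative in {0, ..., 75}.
Reduce the summands first: 91 ≡ 15 (mod 76), so 21 + 91 ≡ 21 + 15 (mod 76). 21 + 15 = 36; 36 = 0·76 + 36, so (21 + 91) mod 76 = 36.

Final answer: 36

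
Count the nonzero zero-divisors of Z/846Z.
In Z/846Z each nonzero element is either a unit (gcd with 846 is 1) or a zero-divisor (gcd > 1). The number of units is φ(846): factorise 846 = 2 · 3^2 · 47, so φ(846) = (2 − 1) · (3^2 − 3^1) · (47 − 1) = 1 · 6 · 46 = 276. The nonzero elements number 846 − 1 = 845. Hence the nonzero zero-divisors number 845 − 276 = 569.

Final answer: Z/846Z has 569 nonzero zero-divisors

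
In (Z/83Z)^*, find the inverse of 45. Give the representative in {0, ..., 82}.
Apply the extended Euclidean algorithm to (83, 45), tracking rows (r, s, t) with s·83 + t·45 = r. Each division r_prev = q·r_cur + r_new produces the new row as (previous row) − q·(current row):
  row A: (83, 1, 0)   [1·83 + 0·45 = 83]
  row B: (45, 0, 1)   [0·83 + 1·45 = 45]
  83 = 1·45 + 38   → row C = row A − 1·row B = (38, 1, −1)   [check: 1·83 − 1·45 = 38]
  45 = 1·38 + 7   → row D = row B − 1·row C = (7, −1, 2)   [check: −1·83 + 2·45 = 7]
  38 = 5·7 + 3   → row E = row C − 5·row D = (3, 6, −11)   [check: 6·83 − 11·45 = 3]
  7 = 2·3 + 1   → row F = row D − 2·row E = (1, −13, 24)   [check: −13·83 + 24·45 = 1]
  3 = 3·1 + 0   → remainder 0, stop. gcd = 1 (last nonzero row F).
The gcd is 1, so 45 is invertible mod 83. The last nonzero row gives −13·83 + 24·45 = 1, so t = 24. So 45^(−1) ≡ 24 (mod 83). Verify: 45 · 24 = 1080 ≡ 1 (mod 83). ✓

Final answer: 45^(−1) ≡ 24 (mod 83)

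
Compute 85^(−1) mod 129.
Apply the extended Euclidean algorithm to (129, 85), tracking rows (r, s, t) with s·129 + t·85 = r. Each division r_prev = q·r_cur + r_new produces the new row as (previous row) − q·(current row):
  row A: (129, 1, 0)   [1·129 + 0·85 = 129]
  row B: (85, 0, 1)   [0·129 + 1·85 = 85]
  129 = 1·85 + 44   → row C = row A − 1·row B = (44, 1, −1)   [check: 1·129 − 1·85 = 44]
  85 = 1·44 + 41   → row D = row B − 1·row C = (41, −1, 2)   [check: −1·129 + 2·85 = 41]
  44 = 1·41 + 3   → row E = row C − 1·row D = (3, 2, −3)   [check: 2·129 − 3·85 = 3]
  41 = 13·3 + 2   → row F = row D − 13·row E = (2, −27, 41)   [check: −27·129 + 41·85 = 2]
  3 = 1·2 + 1   → row G = row E − 1·row F = (1, 29, −44)   [check: 29·129 − 44·85 = 1]
  2 = 2·1 + 0   → remainder 0, stop. gcd = 1 (last nonzero row G).
The gcd is 1, so 85 is invertible mod 129. The last nonzero row gives 29·129 − 44·85 = 1, so t = −44. So 85^(−1) ≡ −44 ≡ 85 (mod 129). Verify: 85 · 85 = 7225 ≡ 1 (mod 129). ✓

Final answer: 85^(−1) ≡ 85 (mod 129)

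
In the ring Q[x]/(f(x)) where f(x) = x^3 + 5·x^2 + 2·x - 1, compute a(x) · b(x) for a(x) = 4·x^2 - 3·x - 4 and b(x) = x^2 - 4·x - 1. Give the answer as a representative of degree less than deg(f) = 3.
a · b ≡ 191·x^2 + 101·x - 35 (mod f(x))

First multiply in Q[x] without reducing: a · b = 4·x^4 - 19·x^3 + 4·x^2 + 19·x + 4. Now divide by f(x) = x^3 + 5·x^2 + 2·x - 1, eliminating the leading term at each step:
  leading term 4·x^4: subtract (4·x)·f(x) = 4·x^4 + 20·x^3 + 8·x^2 - 4·x, leaving -39·x^3 - 4·x^2 + 23·x + 4
  leading term -39·x^3: subtract (-39)·f(x) = -39·x^3 - 195·x^2 - 78·x + 39, leaving 191·x^2 + 101·x - 35
The degree is now < 3, so this is the remainder. Hence a · b ≡ 191·x^2 + 101·x - 35 in Q[x]/(f).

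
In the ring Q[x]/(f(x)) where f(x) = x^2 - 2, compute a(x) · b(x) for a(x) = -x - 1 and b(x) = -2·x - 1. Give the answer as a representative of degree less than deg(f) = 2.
First multiply in Q[x] without reducing: a · b = 2·x^2 + 3·x + 1. Now divide by f(x) = x^2 - 2, eliminating the leading term at each step:
  leading term 2·x^2: subtract (2)·f(x) = 2·x^2 - 4, leaving 3·x + 5
The degree is now < 2, so this is the remainder. Hence a · b ≡ 3·x + 5 in Q[x]/(f).

Final answer: a · b ≡ 3·x + 5 (mod f(x))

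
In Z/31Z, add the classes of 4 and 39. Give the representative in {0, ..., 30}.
12

Reduce the summands first: 39 ≡ 8 (mod 31), so 4 + 39 ≡ 4 + 8 (mod 31). 4 + 8 = 12; 12 = 0·31 + 12, so (4 + 39) mod 31 = 12.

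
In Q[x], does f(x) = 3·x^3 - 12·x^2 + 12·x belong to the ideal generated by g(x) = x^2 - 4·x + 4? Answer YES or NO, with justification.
In Q[x] the ideal (g) consists of all multiples of g, so f ∈ (g) iff g | f, i.e. iff the remainder of f on division by g is 0. Divide f by g (g is monic, so eliminate the leading term of the running remainder at each step):
  leading term 3·x^3: subtract (3·x)·g(x) = 3·x^3 - 12·x^2 + 12·x, leaving 0
The remainder is 0, so f(x) = g(x) · h(x) with h(x) = 3·x. Hence g | f, i.e. f ∈ (g).

Final answer: YES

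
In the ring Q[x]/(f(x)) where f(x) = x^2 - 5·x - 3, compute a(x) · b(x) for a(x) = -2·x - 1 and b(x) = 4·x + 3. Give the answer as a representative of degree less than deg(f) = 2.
a · b ≡ -50·x - 27 (mod f(x))

First multiply in Q[x] without reducing: a · b = -8·x^2 - 10·x - 3. Now divide by f(x) = x^2 - 5·x - 3, eliminating the leading term at each step:
  leading term -8·x^2: subtract (-8)·f(x) = -8·x^2 + 40·x + 24, leaving -50·x - 27
The degree is now < 2, so this is the remainder. Hence a · b ≡ -50·x - 27 in Q[x]/(f).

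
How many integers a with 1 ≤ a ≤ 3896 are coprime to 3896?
The number of a ∈ {1, ..., 3896} with gcd(a, 3896) = 1 is by definition Euler's totient φ(3896). φ is multiplicative, with φ(p^e) = p^e − p^(e−1). Factorise 3896 = 2^3 · 487. Then
  φ(3896) = (2^3 − 2^2) · (487 − 1) = 4 · 486 = 1944.
So there are 1944 such integers.

Final answer: 1944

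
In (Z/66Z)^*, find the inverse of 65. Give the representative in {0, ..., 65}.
Apply the extended Euclidean algorithm to (66, 65), tracking rows (r, s, t) with s·66 + t·65 = r. Each division r_prev = q·r_cur + r_new produces the new row as (previous row) − q·(current row):
  row A: (66, 1, 0)   [1·66 + 0·65 = 66]
  row B: (65, 0, 1)   [0·66 + 1·65 = 65]
  66 = 1·65 + 1   → row C = row A − 1·row B = (1, 1, −1)   [check: 1·66 − 1·65 = 1]
  65 = 65·1 + 0   → remainder 0, stop. gcd = 1 (last nonzero row C).
The gcd is 1, so 65 is invertible mod 66. The last nonzero row gives 1·66 − 1·65 = 1, so t = −1. So 65^(−1) ≡ −1 ≡ 65 (mod 66). Verify: 65 · 65 = 4225 ≡ 1 (mod 66). ✓

Final answer: 65^(−1) ≡ 65 (mod 66)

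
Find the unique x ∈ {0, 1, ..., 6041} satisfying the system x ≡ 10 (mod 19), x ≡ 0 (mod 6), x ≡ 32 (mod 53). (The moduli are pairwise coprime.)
The moduli 19, 6, 53 are pairwise coprime, so by the CRT there is a unique solution mod 19·6·53 = 6042.
Solve by successive substitution. Start with x ≡ 10 (mod 19).
  Combine with x ≡ 0 (mod 6): write x = 10 + 19·t and require 10 + 19·t ≡ 0 (mod 6), i.e. 19·t ≡ 0 − 10 ≡ 2 (mod 6). Since 19^(−1) ≡ 1 (mod 6) (19 ≡ 1 (mod 6)), t ≡ 1·2 ≡ 2 (mod 6). So x ≡ 10 + 19·2 = 48 (mod 114).
  Combine with x ≡ 32 (mod 53): write x = 48 + 114·t and require 48 + 114·t ≡ 32 (mod 53), i.e. 114·t ≡ 32 − 48 ≡ 37 (mod 53). Since 114^(−1) ≡ 20 (mod 53) (114 ≡ 8 (mod 53)), t ≡ 20·37 ≡ 51 (mod 53). So x ≡ 48 + 114·51 = 5862 (mod 6042).
Unique solution in [0, 6042): x = 5862.

Final answer: x ≡ 5862 (mod 6042); the representative in [0, 6042) is 5862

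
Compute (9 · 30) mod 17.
15

Reduce the factors first: 30 ≡ 13 (mod 17), so 9 · 30 ≡ 9 · 13 (mod 17). 9 · 13 = 117. Dividing by 17: 117 = 6·17 + 15. So (9 · 30) mod 17 = 15.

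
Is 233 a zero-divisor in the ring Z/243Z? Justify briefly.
gcd(233, 243) = 1, so 233 is a unit in Z/243Z (it has a multiplicative inverse). A unit cannot be a zero-divisor: if 233·b ≡ 0 then multiplying both sides by 233^(−1) gives b ≡ 0. So 233 is not a zero-divisor.

Final answer: NO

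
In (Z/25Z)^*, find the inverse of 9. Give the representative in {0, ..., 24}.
9^(−1) ≡ 14 (mod 25)

Apply the extended Euclidean algorithm to (25, 9), tracking rows (r, s, t) with s·25 + t·9 = r. Each division r_prev = q·r_cur + r_new produces the new row as (previous row) − q·(current row):
  row A: (25, 1, 0)   [1·25 + 0·9 = 25]
  row B: (9, 0, 1)   [0·25 + 1·9 = 9]
  25 = 2·9 + 7   → row C = row A − 2·row B = (7, 1, −2)   [check: 1·25 − 2·9 = 7]
  9 = 1·7 + 2   → row D = row B − 1·row C = (2, −1, 3)   [check: −1·25 + 3·9 = 2]
  7 = 3·2 + 1   → row E = row C − 3·row D = (1, 4, −11)   [check: 4·25 − 11·9 = 1]
  2 = 2·1 + 0   → remainder 0, stop. gcd = 1 (last nonzero row E).
The gcd is 1, so 9 is invertible mod 25. The last nonzero row gives 4·25 − 11·9 = 1, so t = −11. So 9^(−1) ≡ −11 ≡ 14 (mod 25). Verify: 9 · 14 = 126 ≡ 1 (mod 25). ✓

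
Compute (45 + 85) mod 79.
51

Reduce the summands first: 85 ≡ 6 (mod 79), so 45 + 85 ≡ 45 + 6 (mod 79). 45 + 6 = 51; 51 = 0·79 + 51, so (45 + 85) mod 79 = 51.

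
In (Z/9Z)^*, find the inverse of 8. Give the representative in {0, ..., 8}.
Apply the extended Euclidean algorithm to (9, 8), tracking rows (r, s, t) with s·9 + t·8 = r. Each division r_prev = q·r_cur + r_new produces the new row as (previous row) − q·(current row):
  row A: (9, 1, 0)   [1·9 + 0·8 = 9]
  row B: (8, 0, 1)   [0·9 + 1·8 = 8]
  9 = 1·8 + 1   → row C = row A − 1·row B = (1, 1, −1)   [check: 1·9 − 1·8 = 1]
  8 = 8·1 + 0   → remainder 0, stop. gcd = 1 (last nonzero row C).
The gcd is 1, so 8 is invertible mod 9. The last nonzero row gives 1·9 − 1·8 = 1, so t = −1. So 8^(−1) ≡ −1 ≡ 8 (mod 9). Verify: 8 · 8 = 64 ≡ 1 (mod 9). ✓

Final answer: 8^(−1) ≡ 8 (mod 9)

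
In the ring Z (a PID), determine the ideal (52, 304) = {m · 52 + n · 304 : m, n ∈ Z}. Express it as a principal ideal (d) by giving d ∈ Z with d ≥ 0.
In the PID Z, (a, b) is generated by gcd(a, b). Compute gcd(304, 52) with the extended Euclidean algorithm, tracking rows (r, s, t) with s·304 + t·52 = r:
  row A: (304, 1, 0)   [1·304 + 0·52 = 304]
  row B: (52, 0, 1)   [0·304 + 1·52 = 52]
  304 = 5·52 + 44   → row C = row A − 5·row B = (44, 1, −5)   [check: 1·304 − 5·52 = 44]
  52 = 1·44 + 8   → row D = row B − 1·row C = (8, −1, 6)   [check: −1·304 + 6·52 = 8]
  44 = 5·8 + 4   → row E = row C − 5·row D = (4, 6, −35)   [check: 6·304 − 35·52 = 4]
  8 = 2·4 + 0   → remainder 0, stop. gcd = 4 (last nonzero row E).
So gcd(52, 304) = 4, with Bézout identity 6·304 − 35·52 = 4. Containment (⊇): the Bézout identity exhibits 4 as an element of (52, 304), giving (4) ⊆ (52, 304). Containment (⊆): since 4 | 52 and 4 | 304 (52 = 4·13, 304 = 4·76), every Z-linear combination of 52 and 304 is divisible by 4, so (52, 304) ⊆ (4). Therefore (52, 304) = (4), d = 4.

Final answer: (52, 304) = (4); d = 4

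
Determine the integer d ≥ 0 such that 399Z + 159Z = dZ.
In the PID Z, (a, b) is generated by gcd(a, b). Compute gcd(399, 159) with the extended Euclidean algorithm, tracking rows (r, s, t) with s·399 + t·159 = r:
  row A: (399, 1, 0)   [1·399 + 0·159 = 399]
  row B: (159, 0, 1)   [0·399 + 1·159 = 159]
  399 = 2·159 + 81   → row C = row A − 2·row B = (81, 1, −2)   [check: 1·399 − 2·159 = 81]
  159 = 1·81 + 78   → row D = row B − 1·row C = (78, −1, 3)   [check: −1·399 + 3·159 = 78]
  81 = 1·78 + 3   → row E = row C − 1·row D = (3, 2, −5)   [check: 2·399 − 5·159 = 3]
  78 = 26·3 + 0   → remainder 0, stop. gcd = 3 (last nonzero row E).
So gcd(399, 159) = 3, with Bézout identity 2·399 − 5·159 = 3. Containment (⊇): the Bézout identity exhibits 3 as an element of (399, 159), giving (3) ⊆ (399, 159). Containment (⊆): since 3 | 399 and 3 | 159 (399 = 3·133, 159 = 3·53), every Z-linear combination of 399 and 159 is divisible by 3, so (399, 159) ⊆ (3). Therefore (399, 159) = (3), d = 3.

Final answer: (399, 159) = (3); d = 3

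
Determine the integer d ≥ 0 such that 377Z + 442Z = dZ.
In the PID Z, (a, b) is generated by gcd(a, b). Compute gcd(442, 377) with the extended Euclidean algorithm, tracking rows (r, s, t) with s·442 + t·377 = r:
  row A: (442, 1, 0)   [1·442 + 0·377 = 442]
  row B: (377, 0, 1)   [0·442 + 1·377 = 377]
  442 = 1·377 + 65   → row C = row A − 1·row B = (65, 1, −1)   [check: 1·442 − 1·377 = 65]
  377 = 5·65 + 52   → row D = row B − 5·row C = (52, −5, 6)   [check: −5·442 + 6·377 = 52]
  65 = 1·52 + 13   → row E = row C − 1·row D = (13, 6, −7)   [check: 6·442 − 7·377 = 13]
  52 = 4·13 + 0   → remainder 0, stop. gcd = 13 (last nonzero row E).
So gcd(377, 442) = 13, with Bézout identity 6·442 − 7·377 = 13. Containment (⊇): the Bézout identity exhibits 13 as an element of (377, 442), giving (13) ⊆ (377, 442). Containment (⊆): since 13 | 377 and 13 | 442 (377 = 13·29, 442 = 13·34), every Z-linear combination of 377 and 442 is divisible by 13, so (377, 442) ⊆ (13). Therefore (377, 442) = (13), d = 13.

Final answer: (377, 442) = (13); d = 13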